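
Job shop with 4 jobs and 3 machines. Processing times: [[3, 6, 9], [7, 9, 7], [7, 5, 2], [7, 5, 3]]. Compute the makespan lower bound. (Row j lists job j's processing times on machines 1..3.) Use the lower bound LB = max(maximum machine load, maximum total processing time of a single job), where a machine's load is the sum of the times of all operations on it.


Machine loads:
  Machine 1: 3 + 7 + 7 + 7 = 24
  Machine 2: 6 + 9 + 5 + 5 = 25
  Machine 3: 9 + 7 + 2 + 3 = 21
Max machine load = 25
Job totals:
  Job 1: 18
  Job 2: 23
  Job 3: 14
  Job 4: 15
Max job total = 23
Lower bound = max(25, 23) = 25

25


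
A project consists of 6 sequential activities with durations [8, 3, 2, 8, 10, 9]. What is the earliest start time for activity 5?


Activity 5 starts after activities 1 through 4 complete.
Predecessor durations: [8, 3, 2, 8]
ES = 8 + 3 + 2 + 8 = 21

21


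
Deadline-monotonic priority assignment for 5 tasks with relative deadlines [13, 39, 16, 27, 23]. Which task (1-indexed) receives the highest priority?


Sort tasks by relative deadline (ascending):
  Task 1: deadline = 13
  Task 3: deadline = 16
  Task 5: deadline = 23
  Task 4: deadline = 27
  Task 2: deadline = 39
Priority order (highest first): [1, 3, 5, 4, 2]
Highest priority task = 1

1


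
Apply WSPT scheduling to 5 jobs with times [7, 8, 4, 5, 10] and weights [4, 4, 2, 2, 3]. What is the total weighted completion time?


Compute p/w ratios and sort ascending (WSPT): [(7, 4), (8, 4), (4, 2), (5, 2), (10, 3)]
Compute weighted completion times:
  Job (p=7,w=4): C=7, w*C=4*7=28
  Job (p=8,w=4): C=15, w*C=4*15=60
  Job (p=4,w=2): C=19, w*C=2*19=38
  Job (p=5,w=2): C=24, w*C=2*24=48
  Job (p=10,w=3): C=34, w*C=3*34=102
Total weighted completion time = 276

276


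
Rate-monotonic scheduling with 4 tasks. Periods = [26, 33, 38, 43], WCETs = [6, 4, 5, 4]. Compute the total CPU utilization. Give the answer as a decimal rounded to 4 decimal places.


Compute individual utilizations (exact fractions):
  Task 1: C/T = 6/26 = 3/13 (approx. 0.2308)
  Task 2: C/T = 4/33 (approx. 0.1212)
  Task 3: C/T = 5/38 (approx. 0.1316)
  Task 4: C/T = 4/43 (approx. 0.093)
Total utilization U = 3/13 + 4/33 + 5/38 + 4/43 = 404177/700986
Rounded to 4 decimal places: U = 0.5766
RM (Liu & Layland) bound for 4 tasks = 0.756828; compare with U = 404177/700986 (approx. 0.576584)
U <= bound, so schedulable by RM sufficient condition.

0.5766


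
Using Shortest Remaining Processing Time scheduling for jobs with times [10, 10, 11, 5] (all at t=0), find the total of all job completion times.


Since all jobs arrive at t=0, SRPT equals SPT ordering.
SPT order: [5, 10, 10, 11]
Completion times:
  Job 1: p=5, C=5
  Job 2: p=10, C=15
  Job 3: p=10, C=25
  Job 4: p=11, C=36
Total completion time = 5 + 15 + 25 + 36 = 81

81


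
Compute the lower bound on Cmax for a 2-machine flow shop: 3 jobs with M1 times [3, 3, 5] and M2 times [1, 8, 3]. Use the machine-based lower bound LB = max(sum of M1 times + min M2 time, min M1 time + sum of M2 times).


LB1 = sum(M1 times) + min(M2 times) = 11 + 1 = 12
LB2 = min(M1 times) + sum(M2 times) = 3 + 12 = 15
Lower bound = max(LB1, LB2) = max(12, 15) = 15

15


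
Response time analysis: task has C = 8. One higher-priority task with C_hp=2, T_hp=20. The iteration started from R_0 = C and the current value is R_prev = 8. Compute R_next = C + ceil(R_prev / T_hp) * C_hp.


R_next = C + ceil(R_prev / T_hp) * C_hp
ceil(8 / 20) = ceil(0.4) = 1
Interference = 1 * 2 = 2
R_next = 8 + 2 = 10

10


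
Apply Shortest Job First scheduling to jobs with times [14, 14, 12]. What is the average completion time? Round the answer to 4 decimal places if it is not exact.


SJF order (ascending): [12, 14, 14]
Completion times:
  Job 1: burst=12, C=12
  Job 2: burst=14, C=26
  Job 3: burst=14, C=40
Average completion = 78/3 = 26.0

26.0


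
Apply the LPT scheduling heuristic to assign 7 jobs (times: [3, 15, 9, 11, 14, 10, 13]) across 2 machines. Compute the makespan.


Sort jobs in decreasing order (LPT): [15, 14, 13, 11, 10, 9, 3]
Assign each job to the least loaded machine:
  Machine 1: jobs [15, 11, 10, 3], load = 39
  Machine 2: jobs [14, 13, 9], load = 36
Makespan = max load = 39

39


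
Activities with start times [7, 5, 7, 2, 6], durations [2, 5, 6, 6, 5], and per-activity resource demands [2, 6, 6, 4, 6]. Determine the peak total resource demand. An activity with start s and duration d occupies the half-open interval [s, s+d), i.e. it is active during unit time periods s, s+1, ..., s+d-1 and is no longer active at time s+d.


Each activity i is active on [start_i, start_i + duration_i).
Compute total resource usage per time slot:
  t=0: active resources = [], total = 0
  t=1: active resources = [], total = 0
  t=2: active resources = [4], total = 4
  t=3: active resources = [4], total = 4
  t=4: active resources = [4], total = 4
  t=5: active resources = [6, 4], total = 10
  t=6: active resources = [6, 4, 6], total = 16
  t=7: active resources = [2, 6, 6, 4, 6], total = 24
  t=8: active resources = [2, 6, 6, 6], total = 20
  t=9: active resources = [6, 6, 6], total = 18
  t=10: active resources = [6, 6], total = 12
  t=11: active resources = [6], total = 6
  t=12: active resources = [6], total = 6
Peak resource demand = 24

24


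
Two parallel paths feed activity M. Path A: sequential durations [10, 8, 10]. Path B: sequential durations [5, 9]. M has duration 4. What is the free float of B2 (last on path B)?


ES(B2) = sum of predecessors on chain B = 5
EF(B2) = ES + duration = 5 + 9 = 14
Successor of B2 is M. ES(M) = max(sum(A), sum(B)) = max(28, 14) = 28
Free float = ES(successor) - EF(current) = 28 - 14 = 14

14


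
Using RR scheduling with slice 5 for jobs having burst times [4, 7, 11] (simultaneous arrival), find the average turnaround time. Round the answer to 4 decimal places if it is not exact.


Time quantum = 5
Execution trace:
  J1 runs 4 units, time = 4
  J2 runs 5 units, time = 9
  J3 runs 5 units, time = 14
  J2 runs 2 units, time = 16
  J3 runs 5 units, time = 21
  J3 runs 1 units, time = 22
Finish times: [4, 16, 22]
Average turnaround = 42/3 = 14.0

14.0


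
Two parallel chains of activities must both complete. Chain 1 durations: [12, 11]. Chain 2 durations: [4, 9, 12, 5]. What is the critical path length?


Path A total = 12 + 11 = 23
Path B total = 4 + 9 + 12 + 5 = 30
Critical path = longest path = max(23, 30) = 30

30


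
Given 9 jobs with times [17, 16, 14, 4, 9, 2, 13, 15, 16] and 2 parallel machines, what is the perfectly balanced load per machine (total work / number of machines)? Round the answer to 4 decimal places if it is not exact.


Total processing time = 17 + 16 + 14 + 4 + 9 + 2 + 13 + 15 + 16 = 106
Number of machines = 2
Ideal balanced load = 106 / 2 = 53.0

53.0


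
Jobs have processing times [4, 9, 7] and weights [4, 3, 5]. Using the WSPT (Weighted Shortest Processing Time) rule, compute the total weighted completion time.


Compute p/w ratios and sort ascending (WSPT): [(4, 4), (7, 5), (9, 3)]
Compute weighted completion times:
  Job (p=4,w=4): C=4, w*C=4*4=16
  Job (p=7,w=5): C=11, w*C=5*11=55
  Job (p=9,w=3): C=20, w*C=3*20=60
Total weighted completion time = 131

131


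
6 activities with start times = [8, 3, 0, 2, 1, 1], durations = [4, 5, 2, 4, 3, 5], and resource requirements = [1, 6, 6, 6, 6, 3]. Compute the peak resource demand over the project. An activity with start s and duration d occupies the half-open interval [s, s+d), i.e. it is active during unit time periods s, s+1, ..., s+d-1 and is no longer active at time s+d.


Each activity i is active on [start_i, start_i + duration_i).
Compute total resource usage per time slot:
  t=0: active resources = [6], total = 6
  t=1: active resources = [6, 6, 3], total = 15
  t=2: active resources = [6, 6, 3], total = 15
  t=3: active resources = [6, 6, 6, 3], total = 21
  t=4: active resources = [6, 6, 3], total = 15
  t=5: active resources = [6, 6, 3], total = 15
  t=6: active resources = [6], total = 6
  t=7: active resources = [6], total = 6
  t=8: active resources = [1], total = 1
  t=9: active resources = [1], total = 1
  t=10: active resources = [1], total = 1
  t=11: active resources = [1], total = 1
Peak resource demand = 21

21


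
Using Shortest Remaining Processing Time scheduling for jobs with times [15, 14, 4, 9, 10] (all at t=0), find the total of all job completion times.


Since all jobs arrive at t=0, SRPT equals SPT ordering.
SPT order: [4, 9, 10, 14, 15]
Completion times:
  Job 1: p=4, C=4
  Job 2: p=9, C=13
  Job 3: p=10, C=23
  Job 4: p=14, C=37
  Job 5: p=15, C=52
Total completion time = 4 + 13 + 23 + 37 + 52 = 129

129


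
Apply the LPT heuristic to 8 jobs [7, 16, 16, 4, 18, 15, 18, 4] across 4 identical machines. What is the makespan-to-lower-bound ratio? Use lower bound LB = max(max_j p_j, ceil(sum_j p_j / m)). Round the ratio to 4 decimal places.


LPT order: [18, 18, 16, 16, 15, 7, 4, 4]
Machine loads after assignment: [22, 22, 31, 23]
LPT makespan = 31
Lower bound = max(max_job, ceil(total/4)) = max(18, 25) = 25
Ratio = 31 / 25 = 1.24

1.24


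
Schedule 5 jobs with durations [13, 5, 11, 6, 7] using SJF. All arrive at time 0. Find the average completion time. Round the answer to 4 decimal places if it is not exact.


SJF order (ascending): [5, 6, 7, 11, 13]
Completion times:
  Job 1: burst=5, C=5
  Job 2: burst=6, C=11
  Job 3: burst=7, C=18
  Job 4: burst=11, C=29
  Job 5: burst=13, C=42
Average completion = 105/5 = 21.0

21.0


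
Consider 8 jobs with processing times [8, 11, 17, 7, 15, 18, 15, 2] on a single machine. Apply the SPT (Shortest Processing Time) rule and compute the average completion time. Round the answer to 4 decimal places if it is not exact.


Sort jobs by processing time (SPT order): [2, 7, 8, 11, 15, 15, 17, 18]
Compute completion times sequentially:
  Job 1: processing = 2, completes at 2
  Job 2: processing = 7, completes at 9
  Job 3: processing = 8, completes at 17
  Job 4: processing = 11, completes at 28
  Job 5: processing = 15, completes at 43
  Job 6: processing = 15, completes at 58
  Job 7: processing = 17, completes at 75
  Job 8: processing = 18, completes at 93
Sum of completion times = 325
Average completion time = 325/8 = 40.625

40.625


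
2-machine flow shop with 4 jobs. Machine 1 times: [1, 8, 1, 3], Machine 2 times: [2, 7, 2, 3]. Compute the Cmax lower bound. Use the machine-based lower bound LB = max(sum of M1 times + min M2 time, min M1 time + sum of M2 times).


LB1 = sum(M1 times) + min(M2 times) = 13 + 2 = 15
LB2 = min(M1 times) + sum(M2 times) = 1 + 14 = 15
Lower bound = max(LB1, LB2) = max(15, 15) = 15

15


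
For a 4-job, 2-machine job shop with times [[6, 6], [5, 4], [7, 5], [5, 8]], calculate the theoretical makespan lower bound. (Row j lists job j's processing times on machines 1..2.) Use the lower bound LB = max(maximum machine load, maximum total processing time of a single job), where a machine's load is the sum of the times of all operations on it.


Machine loads:
  Machine 1: 6 + 5 + 7 + 5 = 23
  Machine 2: 6 + 4 + 5 + 8 = 23
Max machine load = 23
Job totals:
  Job 1: 12
  Job 2: 9
  Job 3: 12
  Job 4: 13
Max job total = 13
Lower bound = max(23, 13) = 23

23


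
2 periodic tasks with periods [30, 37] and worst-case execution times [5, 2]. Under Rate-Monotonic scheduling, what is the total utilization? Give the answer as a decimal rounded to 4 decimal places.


Compute individual utilizations (exact fractions):
  Task 1: C/T = 5/30 = 1/6 (approx. 0.1667)
  Task 2: C/T = 2/37 (approx. 0.0541)
Total utilization U = 1/6 + 2/37 = 49/222
Rounded to 4 decimal places: U = 0.2207
RM (Liu & Layland) bound for 2 tasks = 0.828427; compare with U = 49/222 (approx. 0.220721)
U <= bound, so schedulable by RM sufficient condition.

0.2207


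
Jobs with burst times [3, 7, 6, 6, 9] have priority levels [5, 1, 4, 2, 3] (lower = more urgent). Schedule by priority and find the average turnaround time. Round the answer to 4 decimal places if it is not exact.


Sort by priority (ascending = highest first):
Order: [(1, 7), (2, 6), (3, 9), (4, 6), (5, 3)]
Completion times:
  Priority 1, burst=7, C=7
  Priority 2, burst=6, C=13
  Priority 3, burst=9, C=22
  Priority 4, burst=6, C=28
  Priority 5, burst=3, C=31
Average turnaround = 101/5 = 20.2

20.2


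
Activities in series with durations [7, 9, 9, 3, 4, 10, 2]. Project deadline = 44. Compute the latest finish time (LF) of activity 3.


LF(activity 3) = deadline - sum of successor durations
Successors: activities 4 through 7 with durations [3, 4, 10, 2]
Sum of successor durations = 19
LF = 44 - 19 = 25

25


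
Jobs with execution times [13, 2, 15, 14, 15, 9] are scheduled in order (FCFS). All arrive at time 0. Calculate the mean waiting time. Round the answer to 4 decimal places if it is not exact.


FCFS order (as given): [13, 2, 15, 14, 15, 9]
Waiting times:
  Job 1: wait = 0
  Job 2: wait = 13
  Job 3: wait = 15
  Job 4: wait = 30
  Job 5: wait = 44
  Job 6: wait = 59
Sum of waiting times = 161
Average waiting time = 161/6 = 26.8333

26.8333


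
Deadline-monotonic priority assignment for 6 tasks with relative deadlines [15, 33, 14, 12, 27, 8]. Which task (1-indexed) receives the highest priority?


Sort tasks by relative deadline (ascending):
  Task 6: deadline = 8
  Task 4: deadline = 12
  Task 3: deadline = 14
  Task 1: deadline = 15
  Task 5: deadline = 27
  Task 2: deadline = 33
Priority order (highest first): [6, 4, 3, 1, 5, 2]
Highest priority task = 6

6


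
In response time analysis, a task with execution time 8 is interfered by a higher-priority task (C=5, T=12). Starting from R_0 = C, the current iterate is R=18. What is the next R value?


R_next = C + ceil(R_prev / T_hp) * C_hp
ceil(18 / 12) = ceil(1.5) = 2
Interference = 2 * 5 = 10
R_next = 8 + 10 = 18
R_next = R_prev, so the iteration has converged (response time = 18).

18


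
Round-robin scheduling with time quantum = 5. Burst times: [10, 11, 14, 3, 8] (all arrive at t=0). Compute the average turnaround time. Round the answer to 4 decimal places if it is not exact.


Time quantum = 5
Execution trace:
  J1 runs 5 units, time = 5
  J2 runs 5 units, time = 10
  J3 runs 5 units, time = 15
  J4 runs 3 units, time = 18
  J5 runs 5 units, time = 23
  J1 runs 5 units, time = 28
  J2 runs 5 units, time = 33
  J3 runs 5 units, time = 38
  J5 runs 3 units, time = 41
  J2 runs 1 units, time = 42
  J3 runs 4 units, time = 46
Finish times: [28, 42, 46, 18, 41]
Average turnaround = 175/5 = 35.0

35.0


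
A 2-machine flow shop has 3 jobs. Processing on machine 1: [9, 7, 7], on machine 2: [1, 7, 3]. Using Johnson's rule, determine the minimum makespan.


Apply Johnson's rule:
  Group 1 (a <= b): [(2, 7, 7)]
  Group 2 (a > b): [(3, 7, 3), (1, 9, 1)]
Optimal job order: [2, 3, 1]
Schedule:
  Job 2: M1 done at 7, M2 done at 14
  Job 3: M1 done at 14, M2 done at 17
  Job 1: M1 done at 23, M2 done at 24
Makespan = 24

24


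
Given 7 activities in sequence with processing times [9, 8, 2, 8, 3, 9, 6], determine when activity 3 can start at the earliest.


Activity 3 starts after activities 1 through 2 complete.
Predecessor durations: [9, 8]
ES = 9 + 8 = 17

17


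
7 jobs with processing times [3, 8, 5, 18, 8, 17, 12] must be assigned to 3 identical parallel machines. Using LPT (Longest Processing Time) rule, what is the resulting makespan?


Sort jobs in decreasing order (LPT): [18, 17, 12, 8, 8, 5, 3]
Assign each job to the least loaded machine:
  Machine 1: jobs [18, 5], load = 23
  Machine 2: jobs [17, 8], load = 25
  Machine 3: jobs [12, 8, 3], load = 23
Makespan = max load = 25

25


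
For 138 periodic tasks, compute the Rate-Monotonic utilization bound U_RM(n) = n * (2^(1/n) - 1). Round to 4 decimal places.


Compute 2^(1/138) = 1.0050354411
Subtract 1: 1.0050354411 - 1 = 0.0050354411
Multiply by n: 138 * 0.0050354411 = 0.6948908718
Round to 4 dp: 0.6949

0.6949


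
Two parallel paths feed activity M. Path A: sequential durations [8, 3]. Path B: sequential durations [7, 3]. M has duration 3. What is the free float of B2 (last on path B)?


ES(B2) = sum of predecessors on chain B = 7
EF(B2) = ES + duration = 7 + 3 = 10
Successor of B2 is M. ES(M) = max(sum(A), sum(B)) = max(11, 10) = 11
Free float = ES(successor) - EF(current) = 11 - 10 = 1

1


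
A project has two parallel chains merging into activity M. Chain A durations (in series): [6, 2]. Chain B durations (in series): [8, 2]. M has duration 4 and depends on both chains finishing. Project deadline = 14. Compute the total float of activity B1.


Forward pass: ES(B1) = sum of predecessors on chain B = 0
EF = ES + duration = 0 + 8 = 8
Backward pass: LF(M) = deadline = 14; LS(M) = 14 - 4 = 10
LF(B1) = LS(M) - sum(successors on chain B) = 10 - 2 = 8
LS = LF - duration = 8 - 8 = 0
Total float = LS - ES = 0 - 0 = 0

0


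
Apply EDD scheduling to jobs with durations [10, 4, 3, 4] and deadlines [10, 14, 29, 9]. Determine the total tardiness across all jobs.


Sort by due date (EDD order): [(4, 9), (10, 10), (4, 14), (3, 29)]
Compute completion times and tardiness:
  Job 1: p=4, d=9, C=4, tardiness=max(0,4-9)=0
  Job 2: p=10, d=10, C=14, tardiness=max(0,14-10)=4
  Job 3: p=4, d=14, C=18, tardiness=max(0,18-14)=4
  Job 4: p=3, d=29, C=21, tardiness=max(0,21-29)=0
Total tardiness = 8

8


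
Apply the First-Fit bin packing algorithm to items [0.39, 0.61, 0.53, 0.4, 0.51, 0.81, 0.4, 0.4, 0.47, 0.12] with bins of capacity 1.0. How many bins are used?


Place items sequentially using First-Fit:
  Item 0.39 -> new Bin 1
  Item 0.61 -> Bin 1 (now 1.0)
  Item 0.53 -> new Bin 2
  Item 0.4 -> Bin 2 (now 0.93)
  Item 0.51 -> new Bin 3
  Item 0.81 -> new Bin 4
  Item 0.4 -> Bin 3 (now 0.91)
  Item 0.4 -> new Bin 5
  Item 0.47 -> Bin 5 (now 0.87)
  Item 0.12 -> Bin 4 (now 0.93)
Total bins used = 5

5


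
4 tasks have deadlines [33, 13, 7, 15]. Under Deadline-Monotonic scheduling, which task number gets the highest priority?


Sort tasks by relative deadline (ascending):
  Task 3: deadline = 7
  Task 2: deadline = 13
  Task 4: deadline = 15
  Task 1: deadline = 33
Priority order (highest first): [3, 2, 4, 1]
Highest priority task = 3

3


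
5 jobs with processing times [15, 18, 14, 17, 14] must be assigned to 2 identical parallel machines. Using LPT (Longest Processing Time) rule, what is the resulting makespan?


Sort jobs in decreasing order (LPT): [18, 17, 15, 14, 14]
Assign each job to the least loaded machine:
  Machine 1: jobs [18, 14, 14], load = 46
  Machine 2: jobs [17, 15], load = 32
Makespan = max load = 46

46


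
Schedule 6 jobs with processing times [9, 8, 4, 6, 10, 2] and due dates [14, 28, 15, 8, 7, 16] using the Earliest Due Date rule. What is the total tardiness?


Sort by due date (EDD order): [(10, 7), (6, 8), (9, 14), (4, 15), (2, 16), (8, 28)]
Compute completion times and tardiness:
  Job 1: p=10, d=7, C=10, tardiness=max(0,10-7)=3
  Job 2: p=6, d=8, C=16, tardiness=max(0,16-8)=8
  Job 3: p=9, d=14, C=25, tardiness=max(0,25-14)=11
  Job 4: p=4, d=15, C=29, tardiness=max(0,29-15)=14
  Job 5: p=2, d=16, C=31, tardiness=max(0,31-16)=15
  Job 6: p=8, d=28, C=39, tardiness=max(0,39-28)=11
Total tardiness = 62

62


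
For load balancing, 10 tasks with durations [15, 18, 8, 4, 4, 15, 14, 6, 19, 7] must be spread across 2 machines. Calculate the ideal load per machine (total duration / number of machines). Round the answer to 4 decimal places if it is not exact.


Total processing time = 15 + 18 + 8 + 4 + 4 + 15 + 14 + 6 + 19 + 7 = 110
Number of machines = 2
Ideal balanced load = 110 / 2 = 55.0

55.0


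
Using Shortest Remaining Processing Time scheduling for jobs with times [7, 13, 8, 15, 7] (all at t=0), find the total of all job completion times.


Since all jobs arrive at t=0, SRPT equals SPT ordering.
SPT order: [7, 7, 8, 13, 15]
Completion times:
  Job 1: p=7, C=7
  Job 2: p=7, C=14
  Job 3: p=8, C=22
  Job 4: p=13, C=35
  Job 5: p=15, C=50
Total completion time = 7 + 14 + 22 + 35 + 50 = 128

128


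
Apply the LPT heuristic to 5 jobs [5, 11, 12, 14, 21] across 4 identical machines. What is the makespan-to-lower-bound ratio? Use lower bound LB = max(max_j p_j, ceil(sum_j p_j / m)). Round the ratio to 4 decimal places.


LPT order: [21, 14, 12, 11, 5]
Machine loads after assignment: [21, 14, 12, 16]
LPT makespan = 21
Lower bound = max(max_job, ceil(total/4)) = max(21, 16) = 21
Ratio = 21 / 21 = 1.0

1.0


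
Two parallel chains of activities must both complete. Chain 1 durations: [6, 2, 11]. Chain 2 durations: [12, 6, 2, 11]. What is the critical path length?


Path A total = 6 + 2 + 11 = 19
Path B total = 12 + 6 + 2 + 11 = 31
Critical path = longest path = max(19, 31) = 31

31


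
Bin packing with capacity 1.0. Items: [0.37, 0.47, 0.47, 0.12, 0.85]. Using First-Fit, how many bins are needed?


Place items sequentially using First-Fit:
  Item 0.37 -> new Bin 1
  Item 0.47 -> Bin 1 (now 0.84)
  Item 0.47 -> new Bin 2
  Item 0.12 -> Bin 1 (now 0.96)
  Item 0.85 -> new Bin 3
Total bins used = 3

3


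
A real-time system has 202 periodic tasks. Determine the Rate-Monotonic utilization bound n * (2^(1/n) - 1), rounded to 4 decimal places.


Compute 2^(1/202) = 1.0034373158
Subtract 1: 1.0034373158 - 1 = 0.0034373158
Multiply by n: 202 * 0.0034373158 = 0.6943377916
Round to 4 dp: 0.6943

0.6943


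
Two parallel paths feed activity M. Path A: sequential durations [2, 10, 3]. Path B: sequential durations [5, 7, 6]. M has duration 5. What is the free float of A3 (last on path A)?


ES(A3) = sum of predecessors on chain A = 12
EF(A3) = ES + duration = 12 + 3 = 15
Successor of A3 is M. ES(M) = max(sum(A), sum(B)) = max(15, 18) = 18
Free float = ES(successor) - EF(current) = 18 - 15 = 3

3


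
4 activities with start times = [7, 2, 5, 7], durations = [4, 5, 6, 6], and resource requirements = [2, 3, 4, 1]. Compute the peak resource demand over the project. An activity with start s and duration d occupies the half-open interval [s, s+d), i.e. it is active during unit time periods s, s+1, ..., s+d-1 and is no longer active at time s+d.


Each activity i is active on [start_i, start_i + duration_i).
Compute total resource usage per time slot:
  t=0: active resources = [], total = 0
  t=1: active resources = [], total = 0
  t=2: active resources = [3], total = 3
  t=3: active resources = [3], total = 3
  t=4: active resources = [3], total = 3
  t=5: active resources = [3, 4], total = 7
  t=6: active resources = [3, 4], total = 7
  t=7: active resources = [2, 4, 1], total = 7
  t=8: active resources = [2, 4, 1], total = 7
  t=9: active resources = [2, 4, 1], total = 7
  t=10: active resources = [2, 4, 1], total = 7
  t=11: active resources = [1], total = 1
  t=12: active resources = [1], total = 1
Peak resource demand = 7

7


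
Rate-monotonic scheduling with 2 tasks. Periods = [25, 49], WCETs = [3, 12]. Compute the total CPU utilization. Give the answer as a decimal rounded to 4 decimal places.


Compute individual utilizations (exact fractions):
  Task 1: C/T = 3/25 (approx. 0.12)
  Task 2: C/T = 12/49 (approx. 0.2449)
Total utilization U = 3/25 + 12/49 = 447/1225
Rounded to 4 decimal places: U = 0.3649
RM (Liu & Layland) bound for 2 tasks = 0.828427; compare with U = 447/1225 (approx. 0.364898)
U <= bound, so schedulable by RM sufficient condition.

0.3649


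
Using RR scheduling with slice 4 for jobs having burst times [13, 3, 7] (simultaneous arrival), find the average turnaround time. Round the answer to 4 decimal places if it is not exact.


Time quantum = 4
Execution trace:
  J1 runs 4 units, time = 4
  J2 runs 3 units, time = 7
  J3 runs 4 units, time = 11
  J1 runs 4 units, time = 15
  J3 runs 3 units, time = 18
  J1 runs 4 units, time = 22
  J1 runs 1 units, time = 23
Finish times: [23, 7, 18]
Average turnaround = 48/3 = 16.0

16.0


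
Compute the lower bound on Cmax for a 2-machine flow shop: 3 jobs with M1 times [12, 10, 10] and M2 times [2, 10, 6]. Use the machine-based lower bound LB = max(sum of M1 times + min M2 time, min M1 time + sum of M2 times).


LB1 = sum(M1 times) + min(M2 times) = 32 + 2 = 34
LB2 = min(M1 times) + sum(M2 times) = 10 + 18 = 28
Lower bound = max(LB1, LB2) = max(34, 28) = 34

34


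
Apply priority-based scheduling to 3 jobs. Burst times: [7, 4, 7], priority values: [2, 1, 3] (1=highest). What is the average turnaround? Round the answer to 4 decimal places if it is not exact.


Sort by priority (ascending = highest first):
Order: [(1, 4), (2, 7), (3, 7)]
Completion times:
  Priority 1, burst=4, C=4
  Priority 2, burst=7, C=11
  Priority 3, burst=7, C=18
Average turnaround = 33/3 = 11.0

11.0


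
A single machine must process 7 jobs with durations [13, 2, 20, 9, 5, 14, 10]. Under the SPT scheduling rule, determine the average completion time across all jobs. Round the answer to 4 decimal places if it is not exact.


Sort jobs by processing time (SPT order): [2, 5, 9, 10, 13, 14, 20]
Compute completion times sequentially:
  Job 1: processing = 2, completes at 2
  Job 2: processing = 5, completes at 7
  Job 3: processing = 9, completes at 16
  Job 4: processing = 10, completes at 26
  Job 5: processing = 13, completes at 39
  Job 6: processing = 14, completes at 53
  Job 7: processing = 20, completes at 73
Sum of completion times = 216
Average completion time = 216/7 = 30.8571

30.8571


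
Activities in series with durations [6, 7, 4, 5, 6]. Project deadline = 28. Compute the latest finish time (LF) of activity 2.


LF(activity 2) = deadline - sum of successor durations
Successors: activities 3 through 5 with durations [4, 5, 6]
Sum of successor durations = 15
LF = 28 - 15 = 13

13


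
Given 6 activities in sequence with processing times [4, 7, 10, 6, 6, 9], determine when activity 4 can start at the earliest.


Activity 4 starts after activities 1 through 3 complete.
Predecessor durations: [4, 7, 10]
ES = 4 + 7 + 10 = 21

21


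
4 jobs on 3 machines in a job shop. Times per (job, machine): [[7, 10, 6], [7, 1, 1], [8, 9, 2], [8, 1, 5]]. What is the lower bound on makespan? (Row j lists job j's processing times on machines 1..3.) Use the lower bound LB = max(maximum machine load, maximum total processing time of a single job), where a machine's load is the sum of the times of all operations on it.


Machine loads:
  Machine 1: 7 + 7 + 8 + 8 = 30
  Machine 2: 10 + 1 + 9 + 1 = 21
  Machine 3: 6 + 1 + 2 + 5 = 14
Max machine load = 30
Job totals:
  Job 1: 23
  Job 2: 9
  Job 3: 19
  Job 4: 14
Max job total = 23
Lower bound = max(30, 23) = 30

30


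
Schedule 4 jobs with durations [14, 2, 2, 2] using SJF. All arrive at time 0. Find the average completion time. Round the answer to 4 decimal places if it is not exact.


SJF order (ascending): [2, 2, 2, 14]
Completion times:
  Job 1: burst=2, C=2
  Job 2: burst=2, C=4
  Job 3: burst=2, C=6
  Job 4: burst=14, C=20
Average completion = 32/4 = 8.0

8.0


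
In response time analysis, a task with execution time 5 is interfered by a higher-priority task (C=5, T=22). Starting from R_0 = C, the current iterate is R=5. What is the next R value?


R_next = C + ceil(R_prev / T_hp) * C_hp
ceil(5 / 22) = ceil(0.2273) = 1
Interference = 1 * 5 = 5
R_next = 5 + 5 = 10

10


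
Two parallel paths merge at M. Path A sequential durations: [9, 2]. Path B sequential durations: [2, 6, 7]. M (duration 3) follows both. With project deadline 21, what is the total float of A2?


Forward pass: ES(A2) = sum of predecessors on chain A = 9
EF = ES + duration = 9 + 2 = 11
Backward pass: LF(M) = deadline = 21; LS(M) = 21 - 3 = 18
LF(A2) = LS(M) - sum(successors on chain A) = 18 - 0 = 18
LS = LF - duration = 18 - 2 = 16
Total float = LS - ES = 16 - 9 = 7

7


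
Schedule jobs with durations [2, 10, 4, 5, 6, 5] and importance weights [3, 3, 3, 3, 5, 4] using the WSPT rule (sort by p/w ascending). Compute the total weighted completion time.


Compute p/w ratios and sort ascending (WSPT): [(2, 3), (6, 5), (5, 4), (4, 3), (5, 3), (10, 3)]
Compute weighted completion times:
  Job (p=2,w=3): C=2, w*C=3*2=6
  Job (p=6,w=5): C=8, w*C=5*8=40
  Job (p=5,w=4): C=13, w*C=4*13=52
  Job (p=4,w=3): C=17, w*C=3*17=51
  Job (p=5,w=3): C=22, w*C=3*22=66
  Job (p=10,w=3): C=32, w*C=3*32=96
Total weighted completion time = 311

311


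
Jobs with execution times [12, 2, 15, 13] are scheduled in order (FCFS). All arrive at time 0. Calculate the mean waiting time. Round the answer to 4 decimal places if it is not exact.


FCFS order (as given): [12, 2, 15, 13]
Waiting times:
  Job 1: wait = 0
  Job 2: wait = 12
  Job 3: wait = 14
  Job 4: wait = 29
Sum of waiting times = 55
Average waiting time = 55/4 = 13.75

13.75


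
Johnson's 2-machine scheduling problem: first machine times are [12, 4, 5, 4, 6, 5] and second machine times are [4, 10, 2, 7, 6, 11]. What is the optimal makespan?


Apply Johnson's rule:
  Group 1 (a <= b): [(2, 4, 10), (4, 4, 7), (6, 5, 11), (5, 6, 6)]
  Group 2 (a > b): [(1, 12, 4), (3, 5, 2)]
Optimal job order: [2, 4, 6, 5, 1, 3]
Schedule:
  Job 2: M1 done at 4, M2 done at 14
  Job 4: M1 done at 8, M2 done at 21
  Job 6: M1 done at 13, M2 done at 32
  Job 5: M1 done at 19, M2 done at 38
  Job 1: M1 done at 31, M2 done at 42
  Job 3: M1 done at 36, M2 done at 44
Makespan = 44

44


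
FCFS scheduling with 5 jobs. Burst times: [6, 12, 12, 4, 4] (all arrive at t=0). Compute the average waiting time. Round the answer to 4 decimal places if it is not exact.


FCFS order (as given): [6, 12, 12, 4, 4]
Waiting times:
  Job 1: wait = 0
  Job 2: wait = 6
  Job 3: wait = 18
  Job 4: wait = 30
  Job 5: wait = 34
Sum of waiting times = 88
Average waiting time = 88/5 = 17.6

17.6


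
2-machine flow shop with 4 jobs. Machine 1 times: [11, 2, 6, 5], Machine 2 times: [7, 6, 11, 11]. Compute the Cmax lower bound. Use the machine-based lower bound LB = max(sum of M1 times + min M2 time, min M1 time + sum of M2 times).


LB1 = sum(M1 times) + min(M2 times) = 24 + 6 = 30
LB2 = min(M1 times) + sum(M2 times) = 2 + 35 = 37
Lower bound = max(LB1, LB2) = max(30, 37) = 37

37


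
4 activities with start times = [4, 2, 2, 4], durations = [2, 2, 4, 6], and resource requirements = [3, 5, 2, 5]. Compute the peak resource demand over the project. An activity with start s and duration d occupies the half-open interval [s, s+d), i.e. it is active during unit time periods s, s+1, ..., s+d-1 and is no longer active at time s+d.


Each activity i is active on [start_i, start_i + duration_i).
Compute total resource usage per time slot:
  t=0: active resources = [], total = 0
  t=1: active resources = [], total = 0
  t=2: active resources = [5, 2], total = 7
  t=3: active resources = [5, 2], total = 7
  t=4: active resources = [3, 2, 5], total = 10
  t=5: active resources = [3, 2, 5], total = 10
  t=6: active resources = [5], total = 5
  t=7: active resources = [5], total = 5
  t=8: active resources = [5], total = 5
  t=9: active resources = [5], total = 5
Peak resource demand = 10

10


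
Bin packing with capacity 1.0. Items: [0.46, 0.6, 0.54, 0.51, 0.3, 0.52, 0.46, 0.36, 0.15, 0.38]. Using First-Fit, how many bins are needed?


Place items sequentially using First-Fit:
  Item 0.46 -> new Bin 1
  Item 0.6 -> new Bin 2
  Item 0.54 -> Bin 1 (now 1.0)
  Item 0.51 -> new Bin 3
  Item 0.3 -> Bin 2 (now 0.9)
  Item 0.52 -> new Bin 4
  Item 0.46 -> Bin 3 (now 0.97)
  Item 0.36 -> Bin 4 (now 0.88)
  Item 0.15 -> new Bin 5
  Item 0.38 -> Bin 5 (now 0.53)
Total bins used = 5

5


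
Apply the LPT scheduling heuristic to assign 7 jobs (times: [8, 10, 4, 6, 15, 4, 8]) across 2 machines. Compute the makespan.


Sort jobs in decreasing order (LPT): [15, 10, 8, 8, 6, 4, 4]
Assign each job to the least loaded machine:
  Machine 1: jobs [15, 8, 4], load = 27
  Machine 2: jobs [10, 8, 6, 4], load = 28
Makespan = max load = 28

28


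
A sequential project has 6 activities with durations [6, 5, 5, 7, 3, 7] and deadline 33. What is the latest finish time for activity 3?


LF(activity 3) = deadline - sum of successor durations
Successors: activities 4 through 6 with durations [7, 3, 7]
Sum of successor durations = 17
LF = 33 - 17 = 16

16


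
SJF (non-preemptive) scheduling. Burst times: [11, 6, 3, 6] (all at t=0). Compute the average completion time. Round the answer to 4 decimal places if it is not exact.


SJF order (ascending): [3, 6, 6, 11]
Completion times:
  Job 1: burst=3, C=3
  Job 2: burst=6, C=9
  Job 3: burst=6, C=15
  Job 4: burst=11, C=26
Average completion = 53/4 = 13.25

13.25


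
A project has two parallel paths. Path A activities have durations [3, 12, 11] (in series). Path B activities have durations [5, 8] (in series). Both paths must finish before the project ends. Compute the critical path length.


Path A total = 3 + 12 + 11 = 26
Path B total = 5 + 8 = 13
Critical path = longest path = max(26, 13) = 26

26


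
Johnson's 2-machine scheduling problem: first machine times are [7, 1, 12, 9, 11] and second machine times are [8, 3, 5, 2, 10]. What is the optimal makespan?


Apply Johnson's rule:
  Group 1 (a <= b): [(2, 1, 3), (1, 7, 8)]
  Group 2 (a > b): [(5, 11, 10), (3, 12, 5), (4, 9, 2)]
Optimal job order: [2, 1, 5, 3, 4]
Schedule:
  Job 2: M1 done at 1, M2 done at 4
  Job 1: M1 done at 8, M2 done at 16
  Job 5: M1 done at 19, M2 done at 29
  Job 3: M1 done at 31, M2 done at 36
  Job 4: M1 done at 40, M2 done at 42
Makespan = 42

42


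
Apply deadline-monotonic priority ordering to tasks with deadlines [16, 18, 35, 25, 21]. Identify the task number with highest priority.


Sort tasks by relative deadline (ascending):
  Task 1: deadline = 16
  Task 2: deadline = 18
  Task 5: deadline = 21
  Task 4: deadline = 25
  Task 3: deadline = 35
Priority order (highest first): [1, 2, 5, 4, 3]
Highest priority task = 1

1


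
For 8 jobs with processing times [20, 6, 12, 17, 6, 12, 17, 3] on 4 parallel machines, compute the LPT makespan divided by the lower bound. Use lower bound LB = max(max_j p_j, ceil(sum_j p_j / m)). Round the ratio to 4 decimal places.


LPT order: [20, 17, 17, 12, 12, 6, 6, 3]
Machine loads after assignment: [23, 23, 23, 24]
LPT makespan = 24
Lower bound = max(max_job, ceil(total/4)) = max(20, 24) = 24
Ratio = 24 / 24 = 1.0

1.0


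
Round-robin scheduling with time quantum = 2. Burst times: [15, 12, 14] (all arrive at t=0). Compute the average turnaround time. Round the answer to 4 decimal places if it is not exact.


Time quantum = 2
Execution trace:
  J1 runs 2 units, time = 2
  J2 runs 2 units, time = 4
  J3 runs 2 units, time = 6
  J1 runs 2 units, time = 8
  J2 runs 2 units, time = 10
  J3 runs 2 units, time = 12
  J1 runs 2 units, time = 14
  J2 runs 2 units, time = 16
  J3 runs 2 units, time = 18
  J1 runs 2 units, time = 20
  J2 runs 2 units, time = 22
  J3 runs 2 units, time = 24
  J1 runs 2 units, time = 26
  J2 runs 2 units, time = 28
  J3 runs 2 units, time = 30
  J1 runs 2 units, time = 32
  J2 runs 2 units, time = 34
  J3 runs 2 units, time = 36
  J1 runs 2 units, time = 38
  J3 runs 2 units, time = 40
  J1 runs 1 units, time = 41
Finish times: [41, 34, 40]
Average turnaround = 115/3 = 38.3333

38.3333


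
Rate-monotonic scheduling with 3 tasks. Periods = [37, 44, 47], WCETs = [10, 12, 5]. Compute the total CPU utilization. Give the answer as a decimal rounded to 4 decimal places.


Compute individual utilizations (exact fractions):
  Task 1: C/T = 10/37 (approx. 0.2703)
  Task 2: C/T = 12/44 = 3/11 (approx. 0.2727)
  Task 3: C/T = 5/47 (approx. 0.1064)
Total utilization U = 10/37 + 3/11 + 5/47 = 12422/19129
Rounded to 4 decimal places: U = 0.6494
RM (Liu & Layland) bound for 3 tasks = 0.779763; compare with U = 12422/19129 (approx. 0.649381)
U <= bound, so schedulable by RM sufficient condition.

0.6494


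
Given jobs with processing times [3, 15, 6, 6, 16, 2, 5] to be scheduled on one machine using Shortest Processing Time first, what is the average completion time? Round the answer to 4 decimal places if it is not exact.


Sort jobs by processing time (SPT order): [2, 3, 5, 6, 6, 15, 16]
Compute completion times sequentially:
  Job 1: processing = 2, completes at 2
  Job 2: processing = 3, completes at 5
  Job 3: processing = 5, completes at 10
  Job 4: processing = 6, completes at 16
  Job 5: processing = 6, completes at 22
  Job 6: processing = 15, completes at 37
  Job 7: processing = 16, completes at 53
Sum of completion times = 145
Average completion time = 145/7 = 20.7143

20.7143


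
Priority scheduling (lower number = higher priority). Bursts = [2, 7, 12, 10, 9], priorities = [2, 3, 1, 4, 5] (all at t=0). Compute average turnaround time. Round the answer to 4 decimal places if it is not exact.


Sort by priority (ascending = highest first):
Order: [(1, 12), (2, 2), (3, 7), (4, 10), (5, 9)]
Completion times:
  Priority 1, burst=12, C=12
  Priority 2, burst=2, C=14
  Priority 3, burst=7, C=21
  Priority 4, burst=10, C=31
  Priority 5, burst=9, C=40
Average turnaround = 118/5 = 23.6

23.6


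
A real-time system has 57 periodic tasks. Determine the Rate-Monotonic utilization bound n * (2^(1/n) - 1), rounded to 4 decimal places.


Compute 2^(1/57) = 1.0122347161
Subtract 1: 1.0122347161 - 1 = 0.0122347161
Multiply by n: 57 * 0.0122347161 = 0.6973788177
Round to 4 dp: 0.6974

0.6974


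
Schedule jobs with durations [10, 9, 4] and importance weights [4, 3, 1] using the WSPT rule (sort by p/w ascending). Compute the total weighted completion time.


Compute p/w ratios and sort ascending (WSPT): [(10, 4), (9, 3), (4, 1)]
Compute weighted completion times:
  Job (p=10,w=4): C=10, w*C=4*10=40
  Job (p=9,w=3): C=19, w*C=3*19=57
  Job (p=4,w=1): C=23, w*C=1*23=23
Total weighted completion time = 120

120


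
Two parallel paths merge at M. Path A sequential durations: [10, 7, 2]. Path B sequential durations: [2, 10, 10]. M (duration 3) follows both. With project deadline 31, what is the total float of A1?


Forward pass: ES(A1) = sum of predecessors on chain A = 0
EF = ES + duration = 0 + 10 = 10
Backward pass: LF(M) = deadline = 31; LS(M) = 31 - 3 = 28
LF(A1) = LS(M) - sum(successors on chain A) = 28 - 9 = 19
LS = LF - duration = 19 - 10 = 9
Total float = LS - ES = 9 - 0 = 9

9


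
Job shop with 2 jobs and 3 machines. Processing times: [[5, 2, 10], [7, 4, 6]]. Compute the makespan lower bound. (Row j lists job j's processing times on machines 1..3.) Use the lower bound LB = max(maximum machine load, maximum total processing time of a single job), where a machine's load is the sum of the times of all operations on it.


Machine loads:
  Machine 1: 5 + 7 = 12
  Machine 2: 2 + 4 = 6
  Machine 3: 10 + 6 = 16
Max machine load = 16
Job totals:
  Job 1: 17
  Job 2: 17
Max job total = 17
Lower bound = max(16, 17) = 17

17


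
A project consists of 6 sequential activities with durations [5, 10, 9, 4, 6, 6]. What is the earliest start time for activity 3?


Activity 3 starts after activities 1 through 2 complete.
Predecessor durations: [5, 10]
ES = 5 + 10 = 15

15


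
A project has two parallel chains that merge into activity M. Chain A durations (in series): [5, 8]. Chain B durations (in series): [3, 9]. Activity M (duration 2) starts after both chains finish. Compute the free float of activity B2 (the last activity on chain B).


ES(B2) = sum of predecessors on chain B = 3
EF(B2) = ES + duration = 3 + 9 = 12
Successor of B2 is M. ES(M) = max(sum(A), sum(B)) = max(13, 12) = 13
Free float = ES(successor) - EF(current) = 13 - 12 = 1

1


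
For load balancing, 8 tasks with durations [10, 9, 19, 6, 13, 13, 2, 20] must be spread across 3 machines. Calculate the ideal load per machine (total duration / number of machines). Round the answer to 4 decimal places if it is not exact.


Total processing time = 10 + 9 + 19 + 6 + 13 + 13 + 2 + 20 = 92
Number of machines = 3
Ideal balanced load = 92 / 3 = 30.6667

30.6667


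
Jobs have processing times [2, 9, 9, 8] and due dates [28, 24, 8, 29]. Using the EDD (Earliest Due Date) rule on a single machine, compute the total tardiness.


Sort by due date (EDD order): [(9, 8), (9, 24), (2, 28), (8, 29)]
Compute completion times and tardiness:
  Job 1: p=9, d=8, C=9, tardiness=max(0,9-8)=1
  Job 2: p=9, d=24, C=18, tardiness=max(0,18-24)=0
  Job 3: p=2, d=28, C=20, tardiness=max(0,20-28)=0
  Job 4: p=8, d=29, C=28, tardiness=max(0,28-29)=0
Total tardiness = 1

1
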